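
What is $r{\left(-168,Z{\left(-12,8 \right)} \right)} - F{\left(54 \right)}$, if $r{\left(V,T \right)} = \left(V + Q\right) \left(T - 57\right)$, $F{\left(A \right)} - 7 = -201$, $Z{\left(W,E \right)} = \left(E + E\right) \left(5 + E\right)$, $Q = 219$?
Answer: $7895$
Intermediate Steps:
$Z{\left(W,E \right)} = 2 E \left(5 + E\right)$
$F{\left(A \right)} = -194$ ($F{\left(A \right)} = 7 - 201 = -194$)
$r{\left(V,T \right)} = \left(-57 + T\right) \left(219 + V\right)$ ($r{\left(V,T \right)} = \left(V + 219\right) \left(T - 57\right) = \left(219 + V\right) \left(-57 + T\right) = \left(-57 + T\right) \left(219 + V\right)$)
$r{\left(-168,Z{\left(-12,8 \right)} \right)} - F{\left(54 \right)} = \left(-12483 - -9576 + 219 \cdot 2 \cdot 8 \left(5 + 8\right) + 2 \cdot 8 \left(5 + 8\right) \left(-168\right)\right) - -194 = \left(-12483 + 9576 + 219 \cdot 2 \cdot 8 \cdot 13 + 2 \cdot 8 \cdot 13 \left(-168\right)\right) + 194 = \left(-12483 + 9576 + 219 \cdot 208 + 208 \left(-168\right)\right) + 194 = \left(-12483 + 9576 + 45552 - 34944\right) + 194 = 7701 + 194 = 7895$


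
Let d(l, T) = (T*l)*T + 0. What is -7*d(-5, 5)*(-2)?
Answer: -1750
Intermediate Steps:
d(l, T) = l*T² (d(l, T) = l*T² + 0 = l*T²)
-7*d(-5, 5)*(-2) = -(-35)*5²*(-2) = -(-35)*25*(-2) = -7*(-125)*(-2) = 875*(-2) = -1750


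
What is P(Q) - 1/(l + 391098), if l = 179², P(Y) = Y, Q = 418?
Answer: 176872101/423139 ≈ 418.00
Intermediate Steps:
l = 32041
P(Q) - 1/(l + 391098) = 418 - 1/(32041 + 391098) = 418 - 1/423139 = 176872101/423139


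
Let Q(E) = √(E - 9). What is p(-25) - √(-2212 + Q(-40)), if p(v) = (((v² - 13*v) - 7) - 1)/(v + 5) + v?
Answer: -721/10 - √(-2212 + 7*I) ≈ -72.174 - 47.032*I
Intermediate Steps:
Q(E) = √(-9 + E)
p(v) = v + (-8 + v² - 13*v)/(5 + v) (p(v) = ((-7 + v² - 13*v) - 1)/(5 + v) + v = (-8 + v² - 13*v)/(5 + v) + v = v + (-8 + v² - 13*v)/(5 + v))
p(-25) - √(-2212 + Q(-40)) = 2*(-4 + (-25)² - 4*(-25))/(5 - 25) - √(-2212 + √(-9 - 40)) = 2*(-4 + 625 + 100)/(-20) - √(-2212 + √(-49)) = 2*(-1/20)*721 - √(-2212 + 7*I) = -721/10 - √(-2212 + 7*I)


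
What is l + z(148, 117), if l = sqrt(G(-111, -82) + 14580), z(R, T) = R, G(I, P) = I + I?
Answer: 148 + sqrt(14358) ≈ 267.82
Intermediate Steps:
G(I, P) = 2*I
l = sqrt(14358) (l = sqrt(2*(-111) + 14580) = sqrt(-222 + 14580) = sqrt(14358) ≈ 119.82)
l + z(148, 117) = sqrt(14358) + 148 = 148 + sqrt(14358)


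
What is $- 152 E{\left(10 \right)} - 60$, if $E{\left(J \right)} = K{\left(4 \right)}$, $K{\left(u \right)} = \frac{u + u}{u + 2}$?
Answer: $- \frac{788}{3} \approx -262.67$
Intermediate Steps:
$K{\left(u \right)} = \frac{2 u}{2 + u}$
$E{\left(J \right)} = \frac{4}{3}$ ($E{\left(J \right)} = 2 \cdot 4 \frac{1}{2 + 4} = 2 \cdot 4 \cdot \frac{1}{6} = \frac{4}{3}$)
$- 152 E{\left(10 \right)} - 60 = \left(-152\right) \frac{4}{3} - 60 = - \frac{608}{3} - 60 = - \frac{788}{3}$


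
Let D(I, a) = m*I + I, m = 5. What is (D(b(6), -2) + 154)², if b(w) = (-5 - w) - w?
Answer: 2704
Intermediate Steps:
b(w) = -5 - 2*w
D(I, a) = 6*I (D(I, a) = 5*I + I = 6*I)
(D(b(6), -2) + 154)² = (6*(-5 - 2*6) + 154)² = (6*(-5 - 12) + 154)² = (6*(-17) + 154)² = (-102 + 154)² = 52² = 2704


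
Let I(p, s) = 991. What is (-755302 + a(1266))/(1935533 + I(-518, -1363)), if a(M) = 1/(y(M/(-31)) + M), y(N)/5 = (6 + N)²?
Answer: -5323841314091/13649833416024 ≈ -0.39003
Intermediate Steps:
y(N) = 5*(6 + N)²
a(M) = 1/(M + 5*(6 - M/31)²) (a(M) = 1/(5*(6 + M/(-31))² + M) = 1/(5*(6 + M*(-1/31))² + M) = 1/(5*(6 - M/31)² + M) = 1/(M + 5*(6 - M/31)²))
(-755302 + a(1266))/(1935533 + I(-518, -1363)) = (-755302 + 961/(5*(-186 + 1266)² + 961*1266))/(1935533 + 991) = (-755302 + 961/(5*1080² + 1216626))/1936524 = (-755302 + 961/(5*1166400 + 1216626))*(1/1936524) = (-755302 + 961/(5832000 + 1216626))*(1/1936524) = (-755302 + 961/7048626)*(1/1936524) = -5323841314091/7048626*1/1936524 = -5323841314091/13649833416024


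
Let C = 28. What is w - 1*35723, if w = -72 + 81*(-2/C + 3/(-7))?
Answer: -71671/2 ≈ -35836.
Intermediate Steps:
w = -225/2 (w = -72 + 81*(-2/28 + 3/(-7)) = -72 + 81*(-2*1/28 + 3*(-⅐)) = -72 + 81*(-1/14 - 3/7) = -72 + 81*(-½) = -72 - 81/2 = -225/2 ≈ -112.50)
w - 1*35723 = -225/2 - 1*35723 = -225/2 - 35723 = -71671/2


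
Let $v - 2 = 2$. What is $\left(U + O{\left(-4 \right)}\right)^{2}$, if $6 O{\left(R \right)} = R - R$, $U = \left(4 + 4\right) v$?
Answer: $1024$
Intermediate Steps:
$v = 4$ ($v = 2 + 2 = 4$)
$U = 32$ ($U = \left(4 + 4\right) 4 = 8 \cdot 4 = 32$)
$O{\left(R \right)} = 0$ ($O{\left(R \right)} = \frac{R - R}{6} = \frac{1}{6} \cdot 0 = 0$)
$\left(U + O{\left(-4 \right)}\right)^{2} = \left(32 + 0\right)^{2} = 32^{2} = 1024$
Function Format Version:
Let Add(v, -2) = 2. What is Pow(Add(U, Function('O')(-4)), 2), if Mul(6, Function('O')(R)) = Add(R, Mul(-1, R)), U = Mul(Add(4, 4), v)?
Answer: 1024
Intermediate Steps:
v = 4 (v = Add(2, 2) = 4)
U = 32 (U = Mul(Add(4, 4), 4) = Mul(8, 4) = 32)
Function('O')(R) = 0 (Function('O')(R) = Mul(Rational(1, 6), Add(R, Mul(-1, R))) = Mul(Rational(1, 6), 0) = 0)
Pow(Add(U, Function('O')(-4)), 2) = Pow(Add(32, 0), 2) = Pow(32, 2) = 1024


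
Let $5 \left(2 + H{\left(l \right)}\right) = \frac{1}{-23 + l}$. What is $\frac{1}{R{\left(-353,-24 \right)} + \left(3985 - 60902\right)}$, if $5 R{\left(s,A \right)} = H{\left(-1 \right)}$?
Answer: $- \frac{600}{34150441} \approx -1.7569 \cdot 10^{-5}$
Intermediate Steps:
$H{\left(l \right)} = -2 + \frac{1}{5 \left(-23 + l\right)}$
$R{\left(s,A \right)} = - \frac{241}{600}$ ($R{\left(s,A \right)} = \frac{\frac{1}{5} \frac{1}{-23 - 1} \left(231 - -10\right)}{5} = \frac{\frac{1}{5} \frac{1}{-24} \left(231 + 10\right)}{5} = \frac{\frac{1}{5} \left(- \frac{1}{24}\right) 241}{5} = \frac{1}{5} \left(- \frac{241}{120}\right) = - \frac{241}{600}$)
$\frac{1}{R{\left(-353,-24 \right)} + \left(3985 - 60902\right)} = \frac{1}{- \frac{241}{600} + \left(3985 - 60902\right)} = \frac{1}{- \frac{241}{600} - 56917} = \frac{1}{- \frac{34150441}{600}} = - \frac{600}{34150441}$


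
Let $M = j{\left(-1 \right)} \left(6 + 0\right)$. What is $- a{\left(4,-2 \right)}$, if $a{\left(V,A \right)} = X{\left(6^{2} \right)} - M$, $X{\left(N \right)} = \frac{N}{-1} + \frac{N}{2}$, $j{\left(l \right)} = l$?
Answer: $12$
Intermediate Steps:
$M = -6$ ($M = - (6 + 0) = \left(-1\right) 6 = -6$)
$X{\left(N \right)} = - \frac{N}{2}$ ($X{\left(N \right)} = N \left(-1\right) + N \frac{1}{2} = - N + \frac{N}{2} = - \frac{N}{2}$)
$a{\left(V,A \right)} = -12$ ($a{\left(V,A \right)} = - \frac{6^{2}}{2} - -6 = \left(- \frac{1}{2}\right) 36 + 6 = -18 + 6 = -12$)
$- a{\left(4,-2 \right)} = \left(-1\right) \left(-12\right) = 12$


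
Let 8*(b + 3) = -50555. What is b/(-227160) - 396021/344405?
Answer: -140452276477/125176063680 ≈ -1.1220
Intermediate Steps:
b = -50579/8 (b = -3 + (1/8)*(-50555) = -3 - 50555/8 = -50579/8 ≈ -6322.4)
b/(-227160) - 396021/344405 = -50579/8/(-227160) - 396021/344405 = -50579/8*(-1/227160) - 396021*1/344405 = 50579/1817280 - 396021/344405 = -140452276477/125176063680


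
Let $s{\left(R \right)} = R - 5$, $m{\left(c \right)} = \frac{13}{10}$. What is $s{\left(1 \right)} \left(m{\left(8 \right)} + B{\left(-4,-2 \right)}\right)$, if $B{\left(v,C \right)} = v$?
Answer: $\frac{54}{5} \approx 10.8$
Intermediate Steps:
$m{\left(c \right)} = \frac{13}{10}$ ($m{\left(c \right)} = 13 \cdot \frac{1}{10} = \frac{13}{10}$)
$s{\left(R \right)} = -5 + R$ ($s{\left(R \right)} = R - 5 = -5 + R$)
$s{\left(1 \right)} \left(m{\left(8 \right)} + B{\left(-4,-2 \right)}\right) = \left(-5 + 1\right) \left(\frac{13}{10} - 4\right) = \left(-4\right) \left(- \frac{27}{10}\right) = \frac{54}{5}$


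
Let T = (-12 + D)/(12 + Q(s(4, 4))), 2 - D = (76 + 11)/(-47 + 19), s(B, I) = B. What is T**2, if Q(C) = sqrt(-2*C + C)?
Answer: 186245/613312 - 111747*I/1073296 ≈ 0.30367 - 0.10412*I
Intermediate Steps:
D = 143/28 (D = 2 - (76 + 11)/(-47 + 19) = 2 - 87/(-28) = 2 - 87*(-1)/28 = 2 - 1*(-87/28) = 2 + 87/28 = 143/28 ≈ 5.1071)
Q(C) = sqrt(-C)
T = -193*(12 - 2*I)/4144 (T = (-12 + 143/28)/(12 + sqrt(-1*4)) = -193/(28*(12 + sqrt(-4))) = -193*(12 - 2*I)/148/28 = -193*(12 - 2*I)/4144 ≈ -0.55888 + 0.093147*I)
T**2 = (-579/1036 + 193*I/2072)**2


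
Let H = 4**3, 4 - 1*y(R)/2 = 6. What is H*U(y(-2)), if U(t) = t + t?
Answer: -512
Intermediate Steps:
y(R) = -4 (y(R) = 8 - 2*6 = 8 - 12 = -4)
H = 64
U(t) = 2*t
H*U(y(-2)) = 64*(2*(-4)) = 64*(-8) = -512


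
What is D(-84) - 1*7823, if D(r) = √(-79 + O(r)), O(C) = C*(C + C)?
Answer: -7823 + √14033 ≈ -7704.5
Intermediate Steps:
O(C) = 2*C² (O(C) = C*(2*C) = 2*C²)
D(r) = √(-79 + 2*r²)
D(-84) - 1*7823 = √(-79 + 2*(-84)²) - 1*7823 = √(-79 + 2*7056) - 7823 = √(-79 + 14112) - 7823 = √14033 - 7823 = -7823 + √14033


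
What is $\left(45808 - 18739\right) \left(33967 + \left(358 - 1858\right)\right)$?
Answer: $878849223$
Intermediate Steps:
$\left(45808 - 18739\right) \left(33967 + \left(358 - 1858\right)\right) = 27069 \left(33967 + \left(358 - 1858\right)\right) = 27069 \left(33967 - 1500\right) = 27069 \cdot 32467 = 878849223$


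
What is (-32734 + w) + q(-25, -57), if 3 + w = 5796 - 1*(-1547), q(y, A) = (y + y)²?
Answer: -22894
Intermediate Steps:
q(y, A) = 4*y² (q(y, A) = (2*y)² = 4*y²)
w = 7340 (w = -3 + (5796 - 1*(-1547)) = -3 + (5796 + 1547) = -3 + 7343 = 7340)
(-32734 + w) + q(-25, -57) = (-32734 + 7340) + 4*(-25)² = -25394 + 4*625 = -25394 + 2500 = -22894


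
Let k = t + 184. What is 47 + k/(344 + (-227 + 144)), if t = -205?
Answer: 4082/87 ≈ 46.920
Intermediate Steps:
k = -21 (k = -205 + 184 = -21)
47 + k/(344 + (-227 + 144)) = 47 - 21/(344 + (-227 + 144)) = 47 - 21/(344 - 83) = 47 - 21/261 = 47 - 21*1/261 = 47 - 7/87 = 4082/87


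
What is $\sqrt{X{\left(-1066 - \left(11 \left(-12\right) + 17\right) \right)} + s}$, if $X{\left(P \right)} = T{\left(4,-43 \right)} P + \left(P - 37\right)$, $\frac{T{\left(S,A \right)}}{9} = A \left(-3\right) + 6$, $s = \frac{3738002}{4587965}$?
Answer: $\frac{7 i \sqrt{496788796799608755}}{4587965} \approx 1075.4 i$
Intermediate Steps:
$s = \frac{3738002}{4587965}$ ($s = 3738002 \cdot \frac{1}{4587965} = \frac{3738002}{4587965} \approx 0.81474$)
$T{\left(S,A \right)} = 54 - 27 A$ ($T{\left(S,A \right)} = 9 \left(A \left(-3\right) + 6\right) = 9 \left(- 3 A + 6\right) = 9 \left(6 - 3 A\right) = 54 - 27 A$)
$X{\left(P \right)} = -37 + 1216 P$ ($X{\left(P \right)} = \left(54 - -1161\right) P + \left(P - 37\right) = \left(54 + 1161\right) P + \left(P - 37\right) = 1215 P + \left(-37 + P\right) = -37 + 1216 P$)
$\sqrt{X{\left(-1066 - \left(11 \left(-12\right) + 17\right) \right)} + s} = \sqrt{\left(-37 + 1216 \left(-1066 - \left(11 \left(-12\right) + 17\right)\right)\right) + \frac{3738002}{4587965}} = \sqrt{\left(-37 + 1216 \left(-1066 - \left(-132 + 17\right)\right)\right) + \frac{3738002}{4587965}} = \sqrt{\left(-37 + 1216 \left(-1066 - -115\right)\right) + \frac{3738002}{4587965}} = \sqrt{\left(-37 + 1216 \left(-1066 + 115\right)\right) + \frac{3738002}{4587965}} = \sqrt{\left(-37 + 1216 \left(-951\right)\right) + \frac{3738002}{4587965}} = \sqrt{\left(-37 - 1156416\right) + \frac{3738002}{4587965}} = \sqrt{-1156453 + \frac{3738002}{4587965}} = \sqrt{- \frac{5305762150143}{4587965}} = \frac{7 i \sqrt{496788796799608755}}{4587965}$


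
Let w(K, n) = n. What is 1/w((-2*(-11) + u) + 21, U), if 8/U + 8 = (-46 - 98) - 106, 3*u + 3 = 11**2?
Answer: -129/4 ≈ -32.250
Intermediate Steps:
u = 118/3 (u = -1 + (1/3)*11**2 = -1 + (1/3)*121 = -1 + 121/3 = 118/3 ≈ 39.333)
U = -4/129 (U = 8/(-8 + ((-46 - 98) - 106)) = 8/(-8 + (-144 - 106)) = 8/(-8 - 250) = 8/(-258) = 8*(-1/258) = -4/129 ≈ -0.031008)
1/w((-2*(-11) + u) + 21, U) = 1/(-4/129) = -129/4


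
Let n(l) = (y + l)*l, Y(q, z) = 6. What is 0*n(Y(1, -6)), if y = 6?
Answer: 0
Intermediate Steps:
n(l) = l*(6 + l) (n(l) = (6 + l)*l = l*(6 + l))
0*n(Y(1, -6)) = 0*(6*(6 + 6)) = 0*(6*12) = 0*72 = 0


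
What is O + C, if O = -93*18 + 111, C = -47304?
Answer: -48867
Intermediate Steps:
O = -1563 (O = -1674 + 111 = -1563)
O + C = -1563 - 47304 = -48867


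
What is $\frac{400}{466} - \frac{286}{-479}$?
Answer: $\frac{162438}{111607} \approx 1.4554$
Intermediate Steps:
$\frac{400}{466} - \frac{286}{-479} = 400 \cdot \frac{1}{466} - - \frac{286}{479} = \frac{200}{233} + \frac{286}{479} = \frac{162438}{111607}$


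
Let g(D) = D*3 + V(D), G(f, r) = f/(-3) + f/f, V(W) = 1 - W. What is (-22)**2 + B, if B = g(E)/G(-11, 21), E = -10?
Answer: 6719/14 ≈ 479.93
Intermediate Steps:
G(f, r) = 1 - f/3 (G(f, r) = f*(-1/3) + 1 = -f/3 + 1 = 1 - f/3)
g(D) = 1 + 2*D (g(D) = D*3 + (1 - D) = 3*D + (1 - D) = 1 + 2*D)
B = -57/14 (B = (1 + 2*(-10))/(1 - 1/3*(-11)) = (1 - 20)/(1 + 11/3) = -19/14/3 = -19*3/14 = -57/14 ≈ -4.0714)
(-22)**2 + B = (-22)**2 - 57/14 = 484 - 57/14 = 6719/14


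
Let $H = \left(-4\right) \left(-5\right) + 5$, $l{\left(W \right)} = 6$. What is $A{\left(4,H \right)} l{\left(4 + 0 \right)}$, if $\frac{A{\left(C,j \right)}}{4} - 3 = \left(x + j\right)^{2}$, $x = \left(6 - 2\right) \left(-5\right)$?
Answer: $672$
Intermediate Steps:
$x = -20$ ($x = 4 \left(-5\right) = -20$)
$H = 25$ ($H = 20 + 5 = 25$)
$A{\left(C,j \right)} = 12 + 4 \left(-20 + j\right)^{2}$
$A{\left(4,H \right)} l{\left(4 + 0 \right)} = \left(12 + 4 \left(-20 + 25\right)^{2}\right) 6 = \left(12 + 4 \cdot 5^{2}\right) 6 = \left(12 + 4 \cdot 25\right) 6 = \left(12 + 100\right) 6 = 112 \cdot 6 = 672$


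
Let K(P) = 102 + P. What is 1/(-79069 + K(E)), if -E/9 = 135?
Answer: -1/80182 ≈ -1.2472e-5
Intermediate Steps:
E = -1215 (E = -9*135 = -1215)
1/(-79069 + K(E)) = 1/(-79069 + (102 - 1215)) = 1/(-79069 - 1113) = 1/(-80182) = -1/80182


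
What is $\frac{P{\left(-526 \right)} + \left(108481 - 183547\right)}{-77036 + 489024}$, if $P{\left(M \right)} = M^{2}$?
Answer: $\frac{100805}{205994} \approx 0.48936$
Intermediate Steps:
$\frac{P{\left(-526 \right)} + \left(108481 - 183547\right)}{-77036 + 489024} = \frac{\left(-526\right)^{2} + \left(108481 - 183547\right)}{-77036 + 489024} = \frac{276676 + \left(108481 - 183547\right)}{411988} = \left(276676 - 75066\right) \frac{1}{411988} = 201610 \cdot \frac{1}{411988} = \frac{100805}{205994}$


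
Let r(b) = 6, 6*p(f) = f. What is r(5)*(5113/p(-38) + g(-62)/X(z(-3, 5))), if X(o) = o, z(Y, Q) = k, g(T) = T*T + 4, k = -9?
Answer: -422326/57 ≈ -7409.2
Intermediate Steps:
g(T) = 4 + T**2 (g(T) = T**2 + 4 = 4 + T**2)
z(Y, Q) = -9
p(f) = f/6
r(5)*(5113/p(-38) + g(-62)/X(z(-3, 5))) = 6*(5113/(((1/6)*(-38))) + (4 + (-62)**2)/(-9)) = 6*(5113/(-19/3) + (4 + 3844)*(-1/9)) = 6*(5113*(-3/19) + 3848*(-1/9)) = 6*(-15339/19 - 3848/9) = 6*(-211163/171) = -422326/57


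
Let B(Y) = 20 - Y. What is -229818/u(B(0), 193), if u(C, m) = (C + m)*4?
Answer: -38303/142 ≈ -269.74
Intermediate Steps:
u(C, m) = 4*C + 4*m
-229818/u(B(0), 193) = -229818/(4*(20 - 1*0) + 4*193) = -229818/(4*(20 + 0) + 772) = -229818/(4*20 + 772) = -229818/(80 + 772) = -229818/852 = -229818*1/852 = -38303/142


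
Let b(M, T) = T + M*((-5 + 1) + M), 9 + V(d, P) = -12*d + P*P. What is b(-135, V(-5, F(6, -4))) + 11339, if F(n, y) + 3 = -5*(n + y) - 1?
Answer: 30351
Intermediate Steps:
F(n, y) = -4 - 5*n - 5*y (F(n, y) = -3 + (-5*(n + y) - 1) = -3 + ((-5*n - 5*y) - 1) = -3 + (-1 - 5*n - 5*y) = -4 - 5*n - 5*y)
V(d, P) = -9 + P² - 12*d (V(d, P) = -9 + (-12*d + P*P) = -9 + (-12*d + P²) = -9 + (P² - 12*d) = -9 + P² - 12*d)
b(M, T) = T + M*(-4 + M)
b(-135, V(-5, F(6, -4))) + 11339 = ((-9 + (-4 - 5*6 - 5*(-4))² - 12*(-5)) + (-135)² - 4*(-135)) + 11339 = ((-9 + (-4 - 30 + 20)² + 60) + 18225 + 540) + 11339 = ((-9 + (-14)² + 60) + 18225 + 540) + 11339 = ((-9 + 196 + 60) + 18225 + 540) + 11339 = (247 + 18225 + 540) + 11339 = 19012 + 11339 = 30351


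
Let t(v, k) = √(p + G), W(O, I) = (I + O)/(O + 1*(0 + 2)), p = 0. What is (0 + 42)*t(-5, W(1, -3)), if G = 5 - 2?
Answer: 42*√3 ≈ 72.746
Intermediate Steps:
W(O, I) = (I + O)/(2 + O) (W(O, I) = (I + O)/(O + 1*2) = (I + O)/(O + 2) = (I + O)/(2 + O))
G = 3
t(v, k) = √3 (t(v, k) = √(0 + 3) = √3)
(0 + 42)*t(-5, W(1, -3)) = (0 + 42)*√3 = 42*√3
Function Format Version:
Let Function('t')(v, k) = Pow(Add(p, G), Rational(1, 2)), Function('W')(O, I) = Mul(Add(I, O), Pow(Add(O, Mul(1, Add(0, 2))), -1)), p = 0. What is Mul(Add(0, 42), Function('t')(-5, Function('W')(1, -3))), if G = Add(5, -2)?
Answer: Mul(42, Pow(3, Rational(1, 2))) ≈ 72.746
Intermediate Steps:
Function('W')(O, I) = Mul(Pow(Add(2, O), -1), Add(I, O)) (Function('W')(O, I) = Mul(Add(I, O), Pow(Add(O, Mul(1, 2)), -1)) = Mul(Add(I, O), Pow(Add(O, 2), -1)) = Mul(Add(I, O), Pow(Add(2, O), -1)) = Mul(Pow(Add(2, O), -1), Add(I, O)))
G = 3
Function('t')(v, k) = Pow(3, Rational(1, 2)) (Function('t')(v, k) = Pow(Add(0, 3), Rational(1, 2)) = Pow(3, Rational(1, 2)))
Mul(Add(0, 42), Function('t')(-5, Function('W')(1, -3))) = Mul(Add(0, 42), Pow(3, Rational(1, 2))) = Mul(42, Pow(3, Rational(1, 2)))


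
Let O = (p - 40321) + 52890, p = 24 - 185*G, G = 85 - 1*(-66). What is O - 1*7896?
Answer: -23238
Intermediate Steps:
G = 151 (G = 85 + 66 = 151)
p = -27911 (p = 24 - 185*151 = 24 - 27935 = -27911)
O = -15342 (O = (-27911 - 40321) + 52890 = -68232 + 52890 = -15342)
O - 1*7896 = -15342 - 1*7896 = -15342 - 7896 = -23238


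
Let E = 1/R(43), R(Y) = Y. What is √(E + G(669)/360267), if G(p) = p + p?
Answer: √719150694809/5163827 ≈ 0.16422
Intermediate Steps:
G(p) = 2*p
E = 1/43 ≈ 0.023256
√(E + G(669)/360267) = √(1/43 + (2*669)/360267) = √(1/43 + 1338*(1/360267)) = √(1/43 + 446/120089) = √(139267/5163827) = √719150694809/5163827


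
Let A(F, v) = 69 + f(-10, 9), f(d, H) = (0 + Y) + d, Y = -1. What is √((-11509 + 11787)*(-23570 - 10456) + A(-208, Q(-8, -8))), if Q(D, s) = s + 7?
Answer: I*√9459170 ≈ 3075.6*I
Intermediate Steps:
Q(D, s) = 7 + s
f(d, H) = -1 + d (f(d, H) = (0 - 1) + d = -1 + d)
A(F, v) = 58 (A(F, v) = 69 + (-1 - 10) = 69 - 11 = 58)
√((-11509 + 11787)*(-23570 - 10456) + A(-208, Q(-8, -8))) = √((-11509 + 11787)*(-23570 - 10456) + 58) = √(278*(-34026) + 58) = √(-9459228 + 58) = √(-9459170) = I*√9459170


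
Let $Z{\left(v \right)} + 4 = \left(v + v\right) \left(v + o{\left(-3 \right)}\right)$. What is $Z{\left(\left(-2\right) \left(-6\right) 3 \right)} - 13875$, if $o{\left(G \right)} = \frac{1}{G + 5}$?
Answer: $-11251$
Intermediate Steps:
$o{\left(G \right)} = \frac{1}{5 + G}$
$Z{\left(v \right)} = -4 + 2 v \left(\frac{1}{2} + v\right)$ ($Z{\left(v \right)} = -4 + \left(v + v\right) \left(v + \frac{1}{5 - 3}\right) = -4 + 2 v \left(v + \frac{1}{2}\right) = -4 + 2 v \left(\frac{1}{2} + v\right)$)
$Z{\left(\left(-2\right) \left(-6\right) 3 \right)} - 13875 = \left(-4 + \left(-2\right) \left(-6\right) 3 + 2 \left(\left(-2\right) \left(-6\right) 3\right)^{2}\right) - 13875 = \left(-4 + 12 \cdot 3 + 2 \left(12 \cdot 3\right)^{2}\right) - 13875 = \left(-4 + 36 + 2 \cdot 36^{2}\right) - 13875 = \left(-4 + 36 + 2 \cdot 1296\right) - 13875 = \left(-4 + 36 + 2592\right) - 13875 = 2624 - 13875 = -11251$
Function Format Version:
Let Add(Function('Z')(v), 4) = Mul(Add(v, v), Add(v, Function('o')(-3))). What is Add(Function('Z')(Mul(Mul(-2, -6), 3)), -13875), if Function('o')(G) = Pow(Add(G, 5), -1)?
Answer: -11251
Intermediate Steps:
Function('o')(G) = Pow(Add(5, G), -1)
Function('Z')(v) = Add(-4, Mul(2, v, Add(Rational(1, 2), v))) (Function('Z')(v) = Add(-4, Mul(Add(v, v), Add(v, Pow(Add(5, -3), -1)))) = Add(-4, Mul(Mul(2, v), Add(v, Pow(2, -1)))) = Add(-4, Mul(Mul(2, v), Add(v, Rational(1, 2)))) = Add(-4, Mul(Mul(2, v), Add(Rational(1, 2), v))) = Add(-4, Mul(2, v, Add(Rational(1, 2), v))))
Add(Function('Z')(Mul(Mul(-2, -6), 3)), -13875) = Add(Add(-4, Mul(Mul(-2, -6), 3), Mul(2, Pow(Mul(Mul(-2, -6), 3), 2))), -13875) = Add(Add(-4, Mul(12, 3), Mul(2, Pow(Mul(12, 3), 2))), -13875) = Add(Add(-4, 36, Mul(2, Pow(36, 2))), -13875) = Add(Add(-4, 36, Mul(2, 1296)), -13875) = Add(Add(-4, 36, 2592), -13875) = Add(2624, -13875) = -11251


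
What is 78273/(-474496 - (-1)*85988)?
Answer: -78273/388508 ≈ -0.20147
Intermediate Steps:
78273/(-474496 - (-1)*85988) = 78273/(-474496 - 1*(-85988)) = 78273/(-474496 + 85988) = 78273/(-388508) = 78273*(-1/388508) = -78273/388508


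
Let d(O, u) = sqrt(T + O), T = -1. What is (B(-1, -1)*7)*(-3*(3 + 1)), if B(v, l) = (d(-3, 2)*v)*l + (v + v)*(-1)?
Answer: -168 - 168*I ≈ -168.0 - 168.0*I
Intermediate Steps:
d(O, u) = sqrt(-1 + O)
B(v, l) = -2*v + 2*I*l*v (B(v, l) = (sqrt(-1 - 3)*v)*l + (v + v)*(-1) = (sqrt(-4)*v)*l + (2*v)*(-1) = ((2*I)*v)*l - 2*v = (2*I*v)*l - 2*v = 2*I*l*v - 2*v = -2*v + 2*I*l*v)
(B(-1, -1)*7)*(-3*(3 + 1)) = ((2*(-1)*(-1 + I*(-1)))*7)*(-3*(3 + 1)) = ((2*(-1)*(-1 - I))*7)*(-3*4) = ((2 + 2*I)*7)*(-12) = (14 + 14*I)*(-12) = -168 - 168*I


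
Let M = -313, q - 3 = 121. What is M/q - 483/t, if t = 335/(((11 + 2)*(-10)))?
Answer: 1536221/8308 ≈ 184.91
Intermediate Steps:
q = 124 (q = 3 + 121 = 124)
t = -67/26 (t = 335/((13*(-10))) = 335/(-130) = 335*(-1/130) = -67/26 ≈ -2.5769)
M/q - 483/t = -313/124 - 483/(-67/26) = -313*1/124 - 483*(-26/67) = -313/124 + 12558/67 = 1536221/8308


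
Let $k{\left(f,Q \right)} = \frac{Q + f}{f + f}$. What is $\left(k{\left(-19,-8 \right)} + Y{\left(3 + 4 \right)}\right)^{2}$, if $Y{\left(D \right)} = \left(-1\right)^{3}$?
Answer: $\frac{121}{1444} \approx 0.083795$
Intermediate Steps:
$Y{\left(D \right)} = -1$
$k{\left(f,Q \right)} = \frac{Q + f}{2 f}$
$\left(k{\left(-19,-8 \right)} + Y{\left(3 + 4 \right)}\right)^{2} = \left(\frac{-8 - 19}{2 \left(-19\right)} - 1\right)^{2} = \left(\frac{1}{2} \left(- \frac{1}{19}\right) \left(-27\right) - 1\right)^{2} = \left(\frac{27}{38} - 1\right)^{2} = \left(- \frac{11}{38}\right)^{2} = \frac{121}{1444}$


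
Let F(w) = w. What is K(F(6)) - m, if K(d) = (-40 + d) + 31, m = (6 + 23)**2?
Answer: -844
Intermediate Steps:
m = 841 (m = 29**2 = 841)
K(d) = -9 + d
K(F(6)) - m = (-9 + 6) - 1*841 = -3 - 841 = -844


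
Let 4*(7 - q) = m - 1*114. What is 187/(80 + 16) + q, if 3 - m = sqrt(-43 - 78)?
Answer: 3523/96 + 11*I/4 ≈ 36.698 + 2.75*I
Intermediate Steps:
m = 3 - 11*I (m = 3 - sqrt(-43 - 78) = 3 - sqrt(-121) = 3 - 11*I ≈ 3.0 - 11.0*I)
q = 139/4 + 11*I/4 (q = 7 - ((3 - 11*I) - 1*114)/4 = 7 - ((3 - 11*I) - 114)/4 = 7 - (-111 - 11*I)/4 = 7 + (111/4 + 11*I/4) = 139/4 + 11*I/4 ≈ 34.75 + 2.75*I)
187/(80 + 16) + q = 187/(80 + 16) + (139/4 + 11*I/4) = 187/96 + (139/4 + 11*I/4) = 3523/96 + 11*I/4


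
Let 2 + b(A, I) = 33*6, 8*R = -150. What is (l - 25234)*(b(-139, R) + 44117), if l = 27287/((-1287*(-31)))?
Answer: -1143881705237/1023 ≈ -1.1182e+9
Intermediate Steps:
R = -75/4 (R = (1/8)*(-150) = -75/4 ≈ -18.750)
b(A, I) = 196 (b(A, I) = -2 + 33*6 = -2 + 198 = 196)
l = 2099/3069 (l = 27287/39897 = 27287*(1/39897) = 2099/3069 ≈ 0.68394)
(l - 25234)*(b(-139, R) + 44117) = (2099/3069 - 25234)*(196 + 44117) = -77441047/3069*44313 = -1143881705237/1023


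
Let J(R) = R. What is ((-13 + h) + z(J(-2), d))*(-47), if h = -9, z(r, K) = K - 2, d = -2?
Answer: 1222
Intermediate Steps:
z(r, K) = -2 + K
((-13 + h) + z(J(-2), d))*(-47) = ((-13 - 9) + (-2 - 2))*(-47) = (-22 - 4)*(-47) = -26*(-47) = 1222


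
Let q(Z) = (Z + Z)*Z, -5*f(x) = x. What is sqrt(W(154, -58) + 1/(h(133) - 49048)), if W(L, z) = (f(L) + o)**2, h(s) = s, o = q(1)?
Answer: sqrt(220509127621)/16305 ≈ 28.800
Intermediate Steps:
f(x) = -x/5
q(Z) = 2*Z**2 (q(Z) = (2*Z)*Z = 2*Z**2)
o = 2 (o = 2*1**2 = 2*1 = 2)
W(L, z) = (2 - L/5)**2 (W(L, z) = (-L/5 + 2)**2 = (2 - L/5)**2)
sqrt(W(154, -58) + 1/(h(133) - 49048)) = sqrt((-10 + 154)**2/25 + 1/(133 - 49048)) = sqrt((1/25)*144**2 + 1/(-48915)) = sqrt((1/25)*20736 - 1/48915) = sqrt(20736/25 - 1/48915) = sqrt(202860283/244575) = sqrt(220509127621)/16305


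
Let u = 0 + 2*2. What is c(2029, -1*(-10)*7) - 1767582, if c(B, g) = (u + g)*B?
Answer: -1617436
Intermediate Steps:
u = 4 (u = 0 + 4 = 4)
c(B, g) = B*(4 + g) (c(B, g) = (4 + g)*B = B*(4 + g))
c(2029, -1*(-10)*7) - 1767582 = 2029*(4 - 1*(-10)*7) - 1767582 = 2029*(4 + 10*7) - 1767582 = 2029*(4 + 70) - 1767582 = 2029*74 - 1767582 = 150146 - 1767582 = -1617436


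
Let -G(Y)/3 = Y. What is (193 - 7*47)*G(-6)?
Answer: -2448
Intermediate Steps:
G(Y) = -3*Y
(193 - 7*47)*G(-6) = (193 - 7*47)*(-3*(-6)) = (193 - 329)*18 = -136*18 = -2448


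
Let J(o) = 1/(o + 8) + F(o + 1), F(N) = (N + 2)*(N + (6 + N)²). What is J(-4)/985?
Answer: -23/3940 ≈ -0.0058376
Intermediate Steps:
F(N) = (2 + N)*(N + (6 + N)²)
J(o) = 134 + (1 + o)³ + 1/(8 + o) + 15*(1 + o)² + 62*o (J(o) = 1/(o + 8) + (72 + (o + 1)³ + 15*(o + 1)² + 62*(o + 1)) = 1/(8 + o) + (72 + (1 + o)³ + 15*(1 + o)² + 62*(1 + o)) = 1/(8 + o) + (72 + (1 + o)³ + 15*(1 + o)² + (62 + 62*o)) = 1/(8 + o) + (134 + (1 + o)³ + 15*(1 + o)² + 62*o) = 134 + (1 + o)³ + 1/(8 + o) + 15*(1 + o)² + 62*o)
J(-4)/985 = ((1201 + (-4)⁴ + 26*(-4)³ + 239*(-4)² + 910*(-4))/(8 - 4))/985 = ((1201 + 256 + 26*(-64) + 239*16 - 3640)/4)*(1/985) = ((1201 + 256 - 1664 + 3824 - 3640)/4)*(1/985) = ((¼)*(-23))*(1/985) = -23/4*1/985 = -23/3940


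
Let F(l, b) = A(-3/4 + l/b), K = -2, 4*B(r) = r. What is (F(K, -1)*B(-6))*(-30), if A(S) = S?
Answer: 225/4 ≈ 56.250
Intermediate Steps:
B(r) = r/4
F(l, b) = -¾ + l/b (F(l, b) = -3/4 + l/b = -3*¼ + l/b = -¾ + l/b)
(F(K, -1)*B(-6))*(-30) = ((-¾ - 2/(-1))*((¼)*(-6)))*(-30) = ((-¾ - 2*(-1))*(-3/2))*(-30) = ((-¾ + 2)*(-3/2))*(-30) = ((5/4)*(-3/2))*(-30) = -15/8*(-30) = 225/4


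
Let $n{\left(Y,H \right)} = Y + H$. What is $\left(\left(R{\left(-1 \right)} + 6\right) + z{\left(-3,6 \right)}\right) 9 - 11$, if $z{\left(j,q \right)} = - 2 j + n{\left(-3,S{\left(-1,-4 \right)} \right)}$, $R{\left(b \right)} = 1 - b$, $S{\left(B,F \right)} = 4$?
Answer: $124$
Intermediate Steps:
$n{\left(Y,H \right)} = H + Y$
$z{\left(j,q \right)} = 1 - 2 j$ ($z{\left(j,q \right)} = - 2 j + \left(4 - 3\right) = - 2 j + 1 = 1 - 2 j$)
$\left(\left(R{\left(-1 \right)} + 6\right) + z{\left(-3,6 \right)}\right) 9 - 11 = \left(\left(\left(1 - -1\right) + 6\right) + \left(1 - -6\right)\right) 9 - 11 = \left(\left(\left(1 + 1\right) + 6\right) + \left(1 + 6\right)\right) 9 - 11 = \left(\left(2 + 6\right) + 7\right) 9 - 11 = \left(8 + 7\right) 9 - 11 = 15 \cdot 9 - 11 = 135 - 11 = 124$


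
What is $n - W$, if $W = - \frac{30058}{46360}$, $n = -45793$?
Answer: $- \frac{55866669}{1220} \approx -45792.0$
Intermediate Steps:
$W = - \frac{791}{1220}$ ($W = \left(-30058\right) \frac{1}{46360} = - \frac{791}{1220} \approx -0.64836$)
$n - W = -45793 - - \frac{791}{1220} = -45793 + \frac{791}{1220} = - \frac{55866669}{1220}$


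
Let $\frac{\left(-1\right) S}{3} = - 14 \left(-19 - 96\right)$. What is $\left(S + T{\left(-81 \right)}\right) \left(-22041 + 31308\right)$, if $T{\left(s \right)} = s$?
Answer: $-45510237$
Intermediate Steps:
$S = -4830$ ($S = - 3 \left(- 14 \left(-19 - 96\right)\right) = - 3 \left(\left(-14\right) \left(-115\right)\right) = \left(-3\right) 1610 = -4830$)
$\left(S + T{\left(-81 \right)}\right) \left(-22041 + 31308\right) = \left(-4830 - 81\right) \left(-22041 + 31308\right) = \left(-4911\right) 9267 = -45510237$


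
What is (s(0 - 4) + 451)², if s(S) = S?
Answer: 199809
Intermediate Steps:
(s(0 - 4) + 451)² = ((0 - 4) + 451)² = (-4 + 451)² = 447² = 199809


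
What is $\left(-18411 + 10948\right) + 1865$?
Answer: $-5598$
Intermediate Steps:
$\left(-18411 + 10948\right) + 1865 = -7463 + 1865 = -5598$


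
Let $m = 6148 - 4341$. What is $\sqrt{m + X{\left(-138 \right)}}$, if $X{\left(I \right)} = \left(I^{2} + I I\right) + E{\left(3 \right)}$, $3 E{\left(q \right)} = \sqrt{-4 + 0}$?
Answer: $\frac{\sqrt{359055 + 6 i}}{3} \approx 199.74 + 0.0016689 i$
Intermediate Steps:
$E{\left(q \right)} = \frac{2 i}{3}$ ($E{\left(q \right)} = \frac{\sqrt{-4 + 0}}{3} = \frac{\sqrt{-4}}{3} = \frac{2 i}{3}$)
$m = 1807$
$X{\left(I \right)} = 2 I^{2} + \frac{2 i}{3}$ ($X{\left(I \right)} = \left(I^{2} + I I\right) + \frac{2 i}{3} = \left(I^{2} + I^{2}\right) + \frac{2 i}{3} = 2 I^{2} + \frac{2 i}{3}$)
$\sqrt{m + X{\left(-138 \right)}} = \sqrt{1807 + \left(2 \left(-138\right)^{2} + \frac{2 i}{3}\right)} = \sqrt{1807 + \left(2 \cdot 19044 + \frac{2 i}{3}\right)} = \sqrt{1807 + \left(38088 + \frac{2 i}{3}\right)} = \sqrt{39895 + \frac{2 i}{3}}$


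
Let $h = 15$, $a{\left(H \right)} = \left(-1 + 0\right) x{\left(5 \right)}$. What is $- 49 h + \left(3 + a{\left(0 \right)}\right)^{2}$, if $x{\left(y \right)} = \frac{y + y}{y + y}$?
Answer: $-731$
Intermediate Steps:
$x{\left(y \right)} = 1$ ($x{\left(y \right)} = \frac{2 y}{2 y} = 2 y \frac{1}{2 y} = 1$)
$a{\left(H \right)} = -1$ ($a{\left(H \right)} = \left(-1 + 0\right) 1 = \left(-1\right) 1 = -1$)
$- 49 h + \left(3 + a{\left(0 \right)}\right)^{2} = \left(-49\right) 15 + \left(3 - 1\right)^{2} = -735 + 2^{2} = -735 + 4 = -731$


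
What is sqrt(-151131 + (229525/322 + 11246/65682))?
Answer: I*sqrt(1868967898822206518)/3524934 ≈ 387.84*I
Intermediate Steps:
sqrt(-151131 + (229525/322 + 11246/65682)) = sqrt(-151131 + (229525*(1/322) + 11246*(1/65682))) = sqrt(-151131 + (229525/322 + 5623/32841)) = sqrt(-151131 + 7539641131/10574802) = sqrt(-1590640759931/10574802) = I*sqrt(1868967898822206518)/3524934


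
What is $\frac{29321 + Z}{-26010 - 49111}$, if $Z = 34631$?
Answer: $- \frac{63952}{75121} \approx -0.85132$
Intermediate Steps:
$\frac{29321 + Z}{-26010 - 49111} = \frac{29321 + 34631}{-26010 - 49111} = \frac{63952}{-75121} = 63952 \left(- \frac{1}{75121}\right) = - \frac{63952}{75121}$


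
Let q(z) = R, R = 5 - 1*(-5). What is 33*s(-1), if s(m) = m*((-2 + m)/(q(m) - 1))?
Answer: 11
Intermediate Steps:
R = 10 (R = 5 + 5 = 10)
q(z) = 10
s(m) = m*(-2/9 + m/9) (s(m) = m*((-2 + m)/(10 - 1)) = m*((-2 + m)/9) = m*((-2 + m)*(⅑)) = m*(-2/9 + m/9))
33*s(-1) = 33*((⅑)*(-1)*(-2 - 1)) = 33*((⅑)*(-1)*(-3)) = 33*(⅓) = 11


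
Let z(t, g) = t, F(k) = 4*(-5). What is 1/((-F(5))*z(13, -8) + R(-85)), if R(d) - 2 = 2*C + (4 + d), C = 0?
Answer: 1/181 ≈ 0.0055249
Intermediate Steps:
R(d) = 6 + d (R(d) = 2 + (2*0 + (4 + d)) = 2 + (0 + (4 + d)) = 2 + (4 + d) = 6 + d)
F(k) = -20
1/((-F(5))*z(13, -8) + R(-85)) = 1/(-1*(-20)*13 + (6 - 85)) = 1/(20*13 - 79) = 1/(260 - 79) = 1/181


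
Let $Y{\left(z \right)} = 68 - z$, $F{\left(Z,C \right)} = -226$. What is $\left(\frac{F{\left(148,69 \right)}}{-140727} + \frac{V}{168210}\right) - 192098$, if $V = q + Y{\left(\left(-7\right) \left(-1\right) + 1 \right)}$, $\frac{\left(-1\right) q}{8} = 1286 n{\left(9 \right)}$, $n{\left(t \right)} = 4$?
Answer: $- \frac{757881632478014}{3945281445} \approx -1.921 \cdot 10^{5}$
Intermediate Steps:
$q = -41152$ ($q = - 8 \cdot 1286 \cdot 4 = \left(-8\right) 5144 = -41152$)
$V = -41092$ ($V = -41152 + \left(68 - \left(\left(-7\right) \left(-1\right) + 1\right)\right) = -41152 + \left(68 - \left(7 + 1\right)\right) = -41152 + \left(68 - 8\right) = -41152 + 60 = -41092$)
$\left(\frac{F{\left(148,69 \right)}}{-140727} + \frac{V}{168210}\right) - 192098 = \left(- \frac{226}{-140727} - \frac{41092}{168210}\right) - 192098 = \left(\left(-226\right) \left(- \frac{1}{140727}\right) - \frac{20546}{84105}\right) - 192098 = \left(\frac{226}{140727} - \frac{20546}{84105}\right) - 192098 = - \frac{957456404}{3945281445} - 192098 = - \frac{757881632478014}{3945281445}$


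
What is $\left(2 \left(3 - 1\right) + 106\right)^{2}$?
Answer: $12100$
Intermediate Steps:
$\left(2 \left(3 - 1\right) + 106\right)^{2} = \left(2 \cdot 2 + 106\right)^{2} = \left(4 + 106\right)^{2} = 110^{2} = 12100$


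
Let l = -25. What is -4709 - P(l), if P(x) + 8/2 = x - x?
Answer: -4705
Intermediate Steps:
P(x) = -4 (P(x) = -4 + (x - x) = -4 + 0 = -4)
-4709 - P(l) = -4709 - 1*(-4) = -4709 + 4 = -4705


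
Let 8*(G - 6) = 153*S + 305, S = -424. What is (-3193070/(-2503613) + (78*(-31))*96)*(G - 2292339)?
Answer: 763938474615922001/1430636 ≈ 5.3399e+11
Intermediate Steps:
G = -64519/8 (G = 6 + (153*(-424) + 305)/8 = 6 + (-64872 + 305)/8 = 6 + (⅛)*(-64567) = 6 - 64567/8 = -64519/8 ≈ -8064.9)
(-3193070/(-2503613) + (78*(-31))*96)*(G - 2292339) = (-3193070/(-2503613) + (78*(-31))*96)*(-64519/8 - 2292339) = (-3193070*(-1/2503613) - 2418*96)*(-18403231/8) = (3193070/2503613 - 232128)*(-18403231/8) = -581155485394/2503613*(-18403231/8) = 763938474615922001/1430636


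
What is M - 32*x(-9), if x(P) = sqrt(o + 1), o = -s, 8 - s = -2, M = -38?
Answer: -38 - 96*I ≈ -38.0 - 96.0*I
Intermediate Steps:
s = 10 (s = 8 - 1*(-2) = 8 + 2 = 10)
o = -10 (o = -1*10 = -10)
x(P) = 3*I (x(P) = sqrt(-10 + 1) = sqrt(-9) = 3*I)
M - 32*x(-9) = -38 - 96*I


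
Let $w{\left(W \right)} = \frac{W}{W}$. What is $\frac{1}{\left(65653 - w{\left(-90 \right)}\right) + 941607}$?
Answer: $\frac{1}{1007259} \approx 9.9279 \cdot 10^{-7}$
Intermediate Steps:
$w{\left(W \right)} = 1$
$\frac{1}{\left(65653 - w{\left(-90 \right)}\right) + 941607} = \frac{1}{\left(65653 - 1\right) + 941607} = \frac{1}{65652 + 941607} = \frac{1}{1007259}$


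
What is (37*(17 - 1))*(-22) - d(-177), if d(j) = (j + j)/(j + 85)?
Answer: -599281/46 ≈ -13028.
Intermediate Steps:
d(j) = 2*j/(85 + j) (d(j) = (2*j)/(85 + j) = 2*j/(85 + j))
(37*(17 - 1))*(-22) - d(-177) = (37*(17 - 1))*(-22) - 2*(-177)/(85 - 177) = (37*16)*(-22) - 2*(-177)/(-92) = 592*(-22) - 2*(-177)*(-1)/92 = -13024 - 1*177/46 = -13024 - 177/46 = -599281/46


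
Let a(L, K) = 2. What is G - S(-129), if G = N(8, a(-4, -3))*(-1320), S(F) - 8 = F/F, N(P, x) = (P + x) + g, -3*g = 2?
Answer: -12329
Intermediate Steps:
g = -⅔ (g = -⅓*2 = -⅔ ≈ -0.66667)
N(P, x) = -⅔ + P + x (N(P, x) = (P + x) - ⅔ = -⅔ + P + x)
S(F) = 9 (S(F) = 8 + F/F = 8 + 1 = 9)
G = -12320 (G = (-⅔ + 8 + 2)*(-1320) = (28/3)*(-1320) = -12320)
G - S(-129) = -12320 - 1*9 = -12320 - 9 = -12329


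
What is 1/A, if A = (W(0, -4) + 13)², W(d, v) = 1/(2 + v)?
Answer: 4/625 ≈ 0.0064000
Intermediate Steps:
A = 625/4 (A = (1/(2 - 4) + 13)² = (1/(-2) + 13)² = (-½ + 13)² = (25/2)² = 625/4 ≈ 156.25)
1/A = 1/(625/4) = 4/625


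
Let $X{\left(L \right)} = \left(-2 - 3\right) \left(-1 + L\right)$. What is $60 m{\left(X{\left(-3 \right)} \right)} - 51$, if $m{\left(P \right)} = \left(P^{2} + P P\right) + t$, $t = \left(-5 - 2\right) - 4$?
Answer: $47289$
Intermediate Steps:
$t = -11$ ($t = -7 - 4 = -11$)
$X{\left(L \right)} = 5 - 5 L$ ($X{\left(L \right)} = - 5 \left(-1 + L\right) = 5 - 5 L$)
$m{\left(P \right)} = -11 + 2 P^{2}$ ($m{\left(P \right)} = \left(P^{2} + P P\right) - 11 = \left(P^{2} + P^{2}\right) - 11 = 2 P^{2} - 11 = -11 + 2 P^{2}$)
$60 m{\left(X{\left(-3 \right)} \right)} - 51 = 60 \left(-11 + 2 \left(5 - -15\right)^{2}\right) - 51 = 60 \left(-11 + 2 \left(5 + 15\right)^{2}\right) - 51 = 60 \left(-11 + 2 \cdot 20^{2}\right) - 51 = 60 \left(-11 + 2 \cdot 400\right) - 51 = 60 \left(-11 + 800\right) - 51 = 60 \cdot 789 - 51 = 47340 - 51 = 47289$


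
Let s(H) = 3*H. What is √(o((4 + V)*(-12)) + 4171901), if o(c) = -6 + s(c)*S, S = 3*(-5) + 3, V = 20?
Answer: √4182263 ≈ 2045.1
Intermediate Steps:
S = -12 (S = -15 + 3 = -12)
o(c) = -6 - 36*c (o(c) = -6 + (3*c)*(-12) = -6 - 36*c)
√(o((4 + V)*(-12)) + 4171901) = √((-6 - 36*(4 + 20)*(-12)) + 4171901) = √((-6 - 864*(-12)) + 4171901) = √((-6 - 36*(-288)) + 4171901) = √((-6 + 10368) + 4171901) = √(10362 + 4171901) = √4182263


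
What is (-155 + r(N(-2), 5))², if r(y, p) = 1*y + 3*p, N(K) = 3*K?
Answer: 21316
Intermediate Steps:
r(y, p) = y + 3*p
(-155 + r(N(-2), 5))² = (-155 + (3*(-2) + 3*5))² = (-155 + (-6 + 15))² = (-155 + 9)² = (-146)² = 21316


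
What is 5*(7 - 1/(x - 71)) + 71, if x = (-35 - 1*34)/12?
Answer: 32562/307 ≈ 106.07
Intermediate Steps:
x = -23/4 (x = (-35 - 34)*(1/12) = -69*1/12 = -23/4 ≈ -5.7500)
5*(7 - 1/(x - 71)) + 71 = 5*(7 - 1/(-23/4 - 71)) + 71 = 5*(7 - 1/(-307/4)) + 71 = 5*(7 - 1*(-4/307)) + 71 = 5*(7 + 4/307) + 71 = 5*(2153/307) + 71 = 10765/307 + 71 = 32562/307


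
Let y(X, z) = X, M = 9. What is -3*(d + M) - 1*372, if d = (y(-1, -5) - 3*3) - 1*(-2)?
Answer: -375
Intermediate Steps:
d = -8 (d = (-1 - 3*3) - 1*(-2) = (-1 - 9) + 2 = -10 + 2 = -8)
-3*(d + M) - 1*372 = -3*(-8 + 9) - 1*372 = -3*1 - 372 = -3 - 372 = -375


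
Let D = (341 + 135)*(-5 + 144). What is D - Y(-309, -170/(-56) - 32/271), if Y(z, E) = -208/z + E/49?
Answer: 7601491695065/114889908 ≈ 66163.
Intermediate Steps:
Y(z, E) = -208/z + E/49 (Y(z, E) = -208/z + E*(1/49) = -208/z + E/49)
D = 66164 (D = 476*139 = 66164)
D - Y(-309, -170/(-56) - 32/271) = 66164 - (-208/(-309) + (-170/(-56) - 32/271)/49) = 66164 - (-208*(-1/309) + (-170*(-1/56) - 32*1/271)/49) = 66164 - (208/309 + (85/28 - 32/271)/49) = 66164 - (208/309 + (1/49)*(22139/7588)) = 66164 - (208/309 + 22139/371812) = 66164 - 1*84177847/114889908 = 66164 - 84177847/114889908 = 7601491695065/114889908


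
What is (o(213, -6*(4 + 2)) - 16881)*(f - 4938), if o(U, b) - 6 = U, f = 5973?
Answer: -17245170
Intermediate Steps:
o(U, b) = 6 + U
(o(213, -6*(4 + 2)) - 16881)*(f - 4938) = ((6 + 213) - 16881)*(5973 - 4938) = (219 - 16881)*1035 = -16662*1035 = -17245170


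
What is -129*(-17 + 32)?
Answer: -1935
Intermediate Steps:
-129*(-17 + 32) = -129*15 = -1935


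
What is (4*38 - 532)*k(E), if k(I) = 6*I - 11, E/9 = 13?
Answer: -262580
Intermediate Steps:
E = 117 (E = 9*13 = 117)
k(I) = -11 + 6*I
(4*38 - 532)*k(E) = (4*38 - 532)*(-11 + 6*117) = (152 - 532)*(-11 + 702) = -380*691 = -262580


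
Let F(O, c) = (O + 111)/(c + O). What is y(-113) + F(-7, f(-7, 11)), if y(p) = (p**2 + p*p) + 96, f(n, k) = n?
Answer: 179386/7 ≈ 25627.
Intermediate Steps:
F(O, c) = (111 + O)/(O + c)
y(p) = 96 + 2*p**2 (y(p) = (p**2 + p**2) + 96 = 2*p**2 + 96 = 96 + 2*p**2)
y(-113) + F(-7, f(-7, 11)) = (96 + 2*(-113)**2) + (111 - 7)/(-7 - 7) = (96 + 2*12769) + 104/(-14) = (96 + 25538) - 1/14*104 = 25634 - 52/7 = 179386/7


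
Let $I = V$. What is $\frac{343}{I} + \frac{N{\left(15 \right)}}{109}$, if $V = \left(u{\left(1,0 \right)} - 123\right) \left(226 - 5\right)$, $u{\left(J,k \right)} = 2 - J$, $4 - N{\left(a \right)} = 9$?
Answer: $- \frac{172197}{2938858} \approx -0.058593$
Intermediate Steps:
$N{\left(a \right)} = -5$ ($N{\left(a \right)} = 4 - 9 = -5$)
$V = -26962$ ($V = \left(\left(2 - 1\right) - 123\right) \left(226 - 5\right) = \left(\left(2 - 1\right) - 123\right) 221 = \left(1 - 123\right) 221 = \left(-122\right) 221 = -26962$)
$I = -26962$
$\frac{343}{I} + \frac{N{\left(15 \right)}}{109} = \frac{343}{-26962} - \frac{5}{109} = 343 \left(- \frac{1}{26962}\right) - \frac{5}{109} = - \frac{343}{26962} - \frac{5}{109} = - \frac{172197}{2938858}$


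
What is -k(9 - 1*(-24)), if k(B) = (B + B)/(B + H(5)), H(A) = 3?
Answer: -11/6 ≈ -1.8333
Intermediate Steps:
k(B) = 2*B/(3 + B) (k(B) = (B + B)/(B + 3) = (2*B)/(3 + B) = 2*B/(3 + B))
-k(9 - 1*(-24)) = -2*(9 - 1*(-24))/(3 + (9 - 1*(-24))) = -2*(9 + 24)/(3 + (9 + 24)) = -2*33/(3 + 33) = -2*33/36 = -1*11/6 = -11/6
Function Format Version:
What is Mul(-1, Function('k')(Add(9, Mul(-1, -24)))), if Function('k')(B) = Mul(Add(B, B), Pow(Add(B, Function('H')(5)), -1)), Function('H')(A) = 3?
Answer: Rational(-11, 6) ≈ -1.8333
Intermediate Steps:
Function('k')(B) = Mul(2, B, Pow(Add(3, B), -1)) (Function('k')(B) = Mul(Add(B, B), Pow(Add(B, 3), -1)) = Mul(Mul(2, B), Pow(Add(3, B), -1)) = Mul(2, B, Pow(Add(3, B), -1)))
Mul(-1, Function('k')(Add(9, Mul(-1, -24)))) = Mul(-1, Mul(2, Add(9, Mul(-1, -24)), Pow(Add(3, Add(9, Mul(-1, -24))), -1))) = Mul(-1, Mul(2, Add(9, 24), Pow(Add(3, Add(9, 24)), -1))) = Mul(-1, Mul(2, 33, Pow(Add(3, 33), -1))) = Mul(-1, Mul(2, 33, Pow(36, -1))) = Mul(-1, Mul(2, 33, Rational(1, 36))) = Mul(-1, Rational(11, 6)) = Rational(-11, 6)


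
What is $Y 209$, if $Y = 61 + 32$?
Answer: $19437$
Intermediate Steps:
$Y = 93$
$Y 209 = 93 \cdot 209 = 19437$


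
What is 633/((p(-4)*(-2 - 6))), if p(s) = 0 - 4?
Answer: 633/32 ≈ 19.781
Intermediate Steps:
p(s) = -4
633/((p(-4)*(-2 - 6))) = 633/((-4*(-2 - 6))) = 633/((-4*(-8))) = 633/32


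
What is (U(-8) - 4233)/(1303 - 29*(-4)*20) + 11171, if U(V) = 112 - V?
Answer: 40468420/3623 ≈ 11170.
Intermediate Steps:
(U(-8) - 4233)/(1303 - 29*(-4)*20) + 11171 = ((112 - 1*(-8)) - 4233)/(1303 - 29*(-4)*20) + 11171 = ((112 + 8) - 4233)/(1303 + 116*20) + 11171 = (120 - 4233)/(1303 + 2320) + 11171 = -4113/3623 + 11171 = 40468420/3623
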